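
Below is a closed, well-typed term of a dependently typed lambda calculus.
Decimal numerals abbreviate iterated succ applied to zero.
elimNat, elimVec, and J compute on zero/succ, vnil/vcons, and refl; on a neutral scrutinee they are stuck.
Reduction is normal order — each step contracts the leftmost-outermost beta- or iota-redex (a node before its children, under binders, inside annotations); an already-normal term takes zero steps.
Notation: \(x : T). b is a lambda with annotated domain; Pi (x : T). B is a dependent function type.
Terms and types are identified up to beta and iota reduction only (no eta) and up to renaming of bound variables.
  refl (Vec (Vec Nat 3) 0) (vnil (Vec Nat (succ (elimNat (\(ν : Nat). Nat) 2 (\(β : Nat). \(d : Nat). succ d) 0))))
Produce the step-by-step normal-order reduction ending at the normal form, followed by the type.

normal-order reduction sequence:
  refl (Vec (Vec Nat 3) 0) (vnil (Vec Nat (succ (elimNat (\(ν : Nat). Nat) 2 (\(β : Nat). \(d : Nat). succ d) 0))))
  ~> refl (Vec (Vec Nat 3) 0) (vnil (Vec Nat 3))
type:
  Eq (Vec (Vec Nat 3) 0) (vnil (Vec Nat 3)) (vnil (Vec Nat 3))


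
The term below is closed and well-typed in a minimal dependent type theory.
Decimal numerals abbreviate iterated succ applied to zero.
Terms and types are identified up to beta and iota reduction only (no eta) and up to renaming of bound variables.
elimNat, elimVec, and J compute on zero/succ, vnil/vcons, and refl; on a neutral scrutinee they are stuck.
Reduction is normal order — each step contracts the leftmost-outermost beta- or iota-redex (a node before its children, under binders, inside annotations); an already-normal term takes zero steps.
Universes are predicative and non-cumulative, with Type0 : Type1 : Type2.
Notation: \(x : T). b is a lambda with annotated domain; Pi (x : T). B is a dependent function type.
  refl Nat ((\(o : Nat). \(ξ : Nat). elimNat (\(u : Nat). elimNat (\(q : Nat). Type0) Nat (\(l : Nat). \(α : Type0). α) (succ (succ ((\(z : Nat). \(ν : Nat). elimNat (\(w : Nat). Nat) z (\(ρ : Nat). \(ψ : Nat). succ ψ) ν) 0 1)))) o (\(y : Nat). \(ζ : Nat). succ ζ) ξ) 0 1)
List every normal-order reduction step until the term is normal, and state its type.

normal-order reduction:
  refl Nat ((\(o : Nat). \(ξ : Nat). elimNat (\(u : Nat). elimNat (\(q : Nat). Type0) Nat (\(l : Nat). \(α : Type0). α) (succ (succ ((\(z : Nat). \(ν : Nat). elimNat (\(w : Nat). Nat) z (\(ρ : Nat). \(ψ : Nat). succ ψ) ν) 0 1)))) o (\(y : Nat). \(ζ : Nat). succ ζ) ξ) 0 1)
  ~> refl Nat ((\(o : Nat). elimNat (\(ξ : Nat). elimNat (\(u : Nat). Type0) Nat (\(q : Nat). \(l : Type0). l) (succ (succ ((\(α : Nat). \(z : Nat). elimNat (\(ν : Nat). Nat) α (\(w : Nat). \(ρ : Nat). succ ρ) z) 0 1)))) 0 (\(ψ : Nat). \(y : Nat). succ y) o) 1)
  ~> refl Nat (elimNat (\(o : Nat). elimNat (\(ξ : Nat). Type0) Nat (\(u : Nat). \(q : Type0). q) (succ (succ ((\(l : Nat). \(α : Nat). elimNat (\(z : Nat). Nat) l (\(ν : Nat). \(w : Nat). succ w) α) 0 1)))) 0 (\(ρ : Nat). \(ψ : Nat). succ ψ) 1)
  ~> refl Nat ((\(o : Nat). \(ξ : Nat). succ ξ) 0 (elimNat (\(u : Nat). elimNat (\(q : Nat). Type0) Nat (\(l : Nat). \(α : Type0). α) (succ (succ ((\(z : Nat). \(ν : Nat). elimNat (\(w : Nat). Nat) z (\(ρ : Nat). \(ψ : Nat). succ ψ) ν) 0 1)))) 0 (\(y : Nat). \(ζ : Nat). succ ζ) 0))
  ~> refl Nat ((\(o : Nat). succ o) (elimNat (\(ξ : Nat). elimNat (\(u : Nat). Type0) Nat (\(q : Nat). \(l : Type0). l) (succ (succ ((\(α : Nat). \(z : Nat). elimNat (\(ν : Nat). Nat) α (\(w : Nat). \(ρ : Nat). succ ρ) z) 0 1)))) 0 (\(ψ : Nat). \(y : Nat). succ y) 0))
  ~> refl Nat (succ (elimNat (\(o : Nat). elimNat (\(ξ : Nat). Type0) Nat (\(u : Nat). \(q : Type0). q) (succ (succ ((\(l : Nat). \(α : Nat). elimNat (\(z : Nat). Nat) l (\(ν : Nat). \(w : Nat). succ w) α) 0 1)))) 0 (\(ρ : Nat). \(ψ : Nat). succ ψ) 0))
  ~> refl Nat 1
the term's type:
  Eq Nat 1 1


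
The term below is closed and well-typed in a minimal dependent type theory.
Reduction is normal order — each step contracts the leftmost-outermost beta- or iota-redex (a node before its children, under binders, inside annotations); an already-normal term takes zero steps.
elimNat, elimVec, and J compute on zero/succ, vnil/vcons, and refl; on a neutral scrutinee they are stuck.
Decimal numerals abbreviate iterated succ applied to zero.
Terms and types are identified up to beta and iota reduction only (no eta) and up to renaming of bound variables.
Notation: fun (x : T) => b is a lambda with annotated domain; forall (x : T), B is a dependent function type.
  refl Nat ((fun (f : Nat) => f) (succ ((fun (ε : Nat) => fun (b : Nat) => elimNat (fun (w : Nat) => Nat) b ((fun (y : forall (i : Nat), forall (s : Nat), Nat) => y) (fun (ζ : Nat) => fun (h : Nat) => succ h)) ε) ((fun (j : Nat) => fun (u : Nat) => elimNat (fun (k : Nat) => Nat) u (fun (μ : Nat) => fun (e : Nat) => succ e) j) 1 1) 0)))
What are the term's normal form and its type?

resulting normal form:
  refl Nat 3
the term's type:
  Eq Nat 3 3
observation: 17 normal-order steps normalize the term, beginning with a beta-redex.


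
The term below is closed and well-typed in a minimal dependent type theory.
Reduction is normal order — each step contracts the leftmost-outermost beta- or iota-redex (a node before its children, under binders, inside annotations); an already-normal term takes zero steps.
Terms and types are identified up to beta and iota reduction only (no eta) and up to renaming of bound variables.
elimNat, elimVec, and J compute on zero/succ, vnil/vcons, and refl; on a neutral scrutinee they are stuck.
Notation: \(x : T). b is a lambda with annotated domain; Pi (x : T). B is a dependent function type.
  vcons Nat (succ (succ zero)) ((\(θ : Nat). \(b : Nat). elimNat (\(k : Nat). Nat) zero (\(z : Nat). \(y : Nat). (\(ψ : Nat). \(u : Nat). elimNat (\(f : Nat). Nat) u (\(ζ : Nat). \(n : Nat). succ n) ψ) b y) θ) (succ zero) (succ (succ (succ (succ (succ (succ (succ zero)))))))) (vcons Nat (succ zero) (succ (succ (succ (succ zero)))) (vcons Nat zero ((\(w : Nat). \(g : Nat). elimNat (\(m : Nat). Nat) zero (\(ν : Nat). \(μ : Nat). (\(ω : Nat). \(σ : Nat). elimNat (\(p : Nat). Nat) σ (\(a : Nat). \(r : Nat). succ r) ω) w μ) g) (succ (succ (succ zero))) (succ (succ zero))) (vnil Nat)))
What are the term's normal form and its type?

resulting normal form:
  vcons Nat (succ (succ zero)) (succ (succ (succ (succ (succ (succ (succ zero))))))) (vcons Nat (succ zero) (succ (succ (succ (succ zero)))) (vcons Nat zero (succ (succ (succ (succ (succ (succ zero)))))) (vnil Nat)))
the term's type:
  Vec Nat (succ (succ (succ zero)))


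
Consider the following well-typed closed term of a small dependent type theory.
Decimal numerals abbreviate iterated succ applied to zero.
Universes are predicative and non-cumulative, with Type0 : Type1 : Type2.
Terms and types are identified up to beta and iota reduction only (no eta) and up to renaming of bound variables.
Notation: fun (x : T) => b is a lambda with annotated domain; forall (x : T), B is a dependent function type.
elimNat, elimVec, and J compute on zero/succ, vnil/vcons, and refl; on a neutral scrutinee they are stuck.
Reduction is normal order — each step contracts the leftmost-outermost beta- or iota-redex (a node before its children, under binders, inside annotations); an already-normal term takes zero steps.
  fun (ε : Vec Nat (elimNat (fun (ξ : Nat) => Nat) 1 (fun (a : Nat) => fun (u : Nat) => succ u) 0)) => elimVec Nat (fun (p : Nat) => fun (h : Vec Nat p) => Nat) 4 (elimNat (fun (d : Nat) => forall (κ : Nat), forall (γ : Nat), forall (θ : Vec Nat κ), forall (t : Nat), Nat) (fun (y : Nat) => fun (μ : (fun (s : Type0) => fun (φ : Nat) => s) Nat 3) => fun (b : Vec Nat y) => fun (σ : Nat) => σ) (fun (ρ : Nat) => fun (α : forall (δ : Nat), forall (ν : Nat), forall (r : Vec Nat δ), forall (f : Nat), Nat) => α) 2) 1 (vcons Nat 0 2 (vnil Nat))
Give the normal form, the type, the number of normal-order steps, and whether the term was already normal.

reduced normal form:
  fun (ε : Vec Nat 1) => 4
the term's type:
  forall (ε : Vec Nat 1), Nat
reduction steps (normal order): 14
already normal: no
first contracted redex: an elimNat iota-redex


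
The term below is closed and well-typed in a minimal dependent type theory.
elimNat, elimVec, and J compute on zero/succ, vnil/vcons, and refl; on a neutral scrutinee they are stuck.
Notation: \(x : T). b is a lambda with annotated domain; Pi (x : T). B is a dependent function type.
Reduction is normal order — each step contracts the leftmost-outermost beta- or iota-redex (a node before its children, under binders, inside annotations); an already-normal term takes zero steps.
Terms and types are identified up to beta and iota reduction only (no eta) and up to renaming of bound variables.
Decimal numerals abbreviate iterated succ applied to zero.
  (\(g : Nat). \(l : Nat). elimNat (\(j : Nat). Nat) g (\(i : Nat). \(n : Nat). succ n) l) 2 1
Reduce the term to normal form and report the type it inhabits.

normal form:
  3
inferred type:
  Nat


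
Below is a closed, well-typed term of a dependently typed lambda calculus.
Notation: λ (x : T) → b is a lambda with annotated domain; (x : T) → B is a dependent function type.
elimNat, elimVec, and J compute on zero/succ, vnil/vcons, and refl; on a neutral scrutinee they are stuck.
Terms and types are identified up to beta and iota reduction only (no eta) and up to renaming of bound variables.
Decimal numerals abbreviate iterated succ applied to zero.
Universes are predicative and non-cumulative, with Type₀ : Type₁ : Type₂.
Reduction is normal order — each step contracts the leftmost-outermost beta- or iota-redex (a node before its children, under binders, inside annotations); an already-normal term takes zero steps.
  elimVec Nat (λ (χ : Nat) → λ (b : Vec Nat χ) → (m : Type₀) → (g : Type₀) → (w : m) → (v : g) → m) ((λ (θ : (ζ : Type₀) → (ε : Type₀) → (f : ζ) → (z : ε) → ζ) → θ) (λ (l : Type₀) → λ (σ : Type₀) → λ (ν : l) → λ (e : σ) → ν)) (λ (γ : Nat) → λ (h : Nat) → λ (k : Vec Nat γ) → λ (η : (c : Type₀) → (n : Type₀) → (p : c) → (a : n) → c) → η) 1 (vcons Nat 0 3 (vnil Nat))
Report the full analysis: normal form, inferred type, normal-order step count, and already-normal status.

normal form:
  λ (χ : Type₀) → λ (b : Type₀) → λ (m : χ) → λ (g : b) → m
type:
  (χ : Type₀) → (b : Type₀) → (m : χ) → (g : b) → χ
steps to reach normal form (normal order): 7
term was already normal: no
first contracted redex: an elimVec iota-redex


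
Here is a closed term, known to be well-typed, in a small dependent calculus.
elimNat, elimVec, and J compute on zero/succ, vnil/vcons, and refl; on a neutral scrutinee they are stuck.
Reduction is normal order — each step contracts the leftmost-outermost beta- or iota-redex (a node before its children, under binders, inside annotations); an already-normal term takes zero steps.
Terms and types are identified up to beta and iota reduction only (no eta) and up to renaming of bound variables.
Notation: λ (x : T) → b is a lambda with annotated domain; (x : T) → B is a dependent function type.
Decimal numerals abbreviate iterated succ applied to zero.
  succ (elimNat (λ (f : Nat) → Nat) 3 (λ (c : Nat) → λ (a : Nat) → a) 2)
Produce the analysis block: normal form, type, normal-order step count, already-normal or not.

resulting normal form:
  4
type:
  Nat
normal-order step count: 7
already normal: no
first redex: an elimNat iota-redex


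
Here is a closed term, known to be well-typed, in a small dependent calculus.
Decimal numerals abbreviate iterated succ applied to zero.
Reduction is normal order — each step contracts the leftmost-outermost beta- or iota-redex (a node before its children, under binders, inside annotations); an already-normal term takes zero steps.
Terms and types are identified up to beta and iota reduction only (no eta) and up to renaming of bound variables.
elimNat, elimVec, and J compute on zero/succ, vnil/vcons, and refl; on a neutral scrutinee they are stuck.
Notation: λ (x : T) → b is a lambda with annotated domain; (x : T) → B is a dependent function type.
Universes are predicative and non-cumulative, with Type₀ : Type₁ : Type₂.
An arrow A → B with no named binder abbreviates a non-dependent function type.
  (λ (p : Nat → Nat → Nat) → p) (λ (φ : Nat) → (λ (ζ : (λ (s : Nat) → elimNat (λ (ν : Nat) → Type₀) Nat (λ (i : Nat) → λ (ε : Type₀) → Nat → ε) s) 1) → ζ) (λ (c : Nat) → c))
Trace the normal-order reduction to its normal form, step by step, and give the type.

normal-order reduction sequence:
  (λ (p : Nat → Nat → Nat) → p) (λ (φ : Nat) → (λ (ζ : (λ (s : Nat) → elimNat (λ (ν : Nat) → Type₀) Nat (λ (i : Nat) → λ (ε : Type₀) → Nat → ε) s) 1) → ζ) (λ (c : Nat) → c))
  ~> λ (p : Nat) → (λ (φ : (λ (ζ : Nat) → elimNat (λ (s : Nat) → Type₀) Nat (λ (ν : Nat) → λ (i : Type₀) → Nat → i) ζ) 1) → φ) (λ (ε : Nat) → ε)
  ~> λ (p : Nat) → λ (φ : Nat) → φ
type:
  Nat → Nat → Nat


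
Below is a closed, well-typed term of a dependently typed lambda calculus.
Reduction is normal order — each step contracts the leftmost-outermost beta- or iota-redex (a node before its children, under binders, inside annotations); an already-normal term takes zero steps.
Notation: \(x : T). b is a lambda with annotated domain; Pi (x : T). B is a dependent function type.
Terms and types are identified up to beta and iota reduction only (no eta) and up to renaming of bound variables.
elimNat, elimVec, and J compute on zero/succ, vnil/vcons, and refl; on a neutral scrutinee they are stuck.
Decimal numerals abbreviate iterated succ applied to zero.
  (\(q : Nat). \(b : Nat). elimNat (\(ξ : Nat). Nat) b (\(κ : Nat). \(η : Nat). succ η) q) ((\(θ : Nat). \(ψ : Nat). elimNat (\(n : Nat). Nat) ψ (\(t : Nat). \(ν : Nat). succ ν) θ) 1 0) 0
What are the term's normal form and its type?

normal form:
  1
inferred type:
  Nat


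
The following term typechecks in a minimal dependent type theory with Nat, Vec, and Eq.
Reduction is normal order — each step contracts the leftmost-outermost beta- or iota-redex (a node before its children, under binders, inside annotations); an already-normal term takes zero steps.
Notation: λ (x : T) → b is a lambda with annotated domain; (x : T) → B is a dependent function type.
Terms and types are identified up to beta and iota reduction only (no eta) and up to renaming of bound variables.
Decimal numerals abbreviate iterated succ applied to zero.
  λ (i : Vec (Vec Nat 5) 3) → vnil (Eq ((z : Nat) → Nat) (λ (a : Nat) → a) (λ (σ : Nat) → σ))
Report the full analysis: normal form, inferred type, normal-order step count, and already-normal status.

normal form:
  λ (i : Vec (Vec Nat 5) 3) → vnil (Eq ((z : Nat) → Nat) (λ (a : Nat) → a) (λ (σ : Nat) → σ))
inferred type:
  (i : Vec (Vec Nat 5) 3) → Vec (Eq ((z : Nat) → Nat) (λ (a : Nat) → a) (λ (σ : Nat) → σ)) 0
steps to reach normal form (normal order): 0
already normal: yes


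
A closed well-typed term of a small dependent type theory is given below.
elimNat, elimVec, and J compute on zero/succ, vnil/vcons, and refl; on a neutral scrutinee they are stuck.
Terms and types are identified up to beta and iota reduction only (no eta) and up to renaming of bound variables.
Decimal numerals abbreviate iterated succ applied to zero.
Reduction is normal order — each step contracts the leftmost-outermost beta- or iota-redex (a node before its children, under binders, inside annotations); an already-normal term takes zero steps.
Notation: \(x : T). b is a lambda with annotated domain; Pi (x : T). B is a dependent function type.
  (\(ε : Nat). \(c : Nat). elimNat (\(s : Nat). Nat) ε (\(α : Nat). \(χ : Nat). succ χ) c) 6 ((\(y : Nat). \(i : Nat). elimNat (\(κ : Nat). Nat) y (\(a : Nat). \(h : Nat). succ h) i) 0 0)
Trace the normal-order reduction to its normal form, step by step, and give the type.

normal-order reduction sequence:
  (\(ε : Nat). \(c : Nat). elimNat (\(s : Nat). Nat) ε (\(α : Nat). \(χ : Nat). succ χ) c) 6 ((\(y : Nat). \(i : Nat). elimNat (\(κ : Nat). Nat) y (\(a : Nat). \(h : Nat). succ h) i) 0 0)
  ~> (\(ε : Nat). elimNat (\(c : Nat). Nat) 6 (\(s : Nat). \(α : Nat). succ α) ε) ((\(χ : Nat). \(y : Nat). elimNat (\(i : Nat). Nat) χ (\(κ : Nat). \(a : Nat). succ a) y) 0 0)
  ~> elimNat (\(ε : Nat). Nat) 6 (\(c : Nat). \(s : Nat). succ s) ((\(α : Nat). \(χ : Nat). elimNat (\(y : Nat). Nat) α (\(i : Nat). \(κ : Nat). succ κ) χ) 0 0)
  ~> elimNat (\(ε : Nat). Nat) 6 (\(c : Nat). \(s : Nat). succ s) ((\(α : Nat). elimNat (\(χ : Nat). Nat) 0 (\(y : Nat). \(i : Nat). succ i) α) 0)
  ~> elimNat (\(ε : Nat). Nat) 6 (\(c : Nat). \(s : Nat). succ s) (elimNat (\(α : Nat). Nat) 0 (\(χ : Nat). \(y : Nat). succ y) 0)
  ~> elimNat (\(ε : Nat). Nat) 6 (\(c : Nat). \(s : Nat). succ s) 0
  ~> 6
inferred type:
  Nat


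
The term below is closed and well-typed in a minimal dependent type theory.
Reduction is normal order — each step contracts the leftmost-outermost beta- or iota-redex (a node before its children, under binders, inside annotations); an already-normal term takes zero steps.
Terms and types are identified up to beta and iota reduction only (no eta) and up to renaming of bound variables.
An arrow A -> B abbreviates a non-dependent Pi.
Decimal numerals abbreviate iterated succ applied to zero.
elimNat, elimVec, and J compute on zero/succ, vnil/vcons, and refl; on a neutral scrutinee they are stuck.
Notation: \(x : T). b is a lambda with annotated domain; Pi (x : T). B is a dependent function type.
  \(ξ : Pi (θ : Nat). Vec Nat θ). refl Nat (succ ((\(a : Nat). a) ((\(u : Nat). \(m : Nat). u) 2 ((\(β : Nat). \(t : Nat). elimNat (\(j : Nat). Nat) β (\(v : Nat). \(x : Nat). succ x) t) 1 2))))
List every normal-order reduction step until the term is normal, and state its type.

reduction (normal order):
  \(ξ : Pi (θ : Nat). Vec Nat θ). refl Nat (succ ((\(a : Nat). a) ((\(u : Nat). \(m : Nat). u) 2 ((\(β : Nat). \(t : Nat). elimNat (\(j : Nat). Nat) β (\(v : Nat). \(x : Nat). succ x) t) 1 2))))
  ~> \(ξ : Pi (θ : Nat). Vec Nat θ). refl Nat (succ ((\(a : Nat). \(u : Nat). a) 2 ((\(m : Nat). \(β : Nat). elimNat (\(t : Nat). Nat) m (\(j : Nat). \(v : Nat). succ v) β) 1 2)))
  ~> \(ξ : Pi (θ : Nat). Vec Nat θ). refl Nat (succ ((\(a : Nat). 2) ((\(u : Nat). \(m : Nat). elimNat (\(β : Nat). Nat) u (\(t : Nat). \(j : Nat). succ j) m) 1 2)))
  ~> \(ξ : Pi (θ : Nat). Vec Nat θ). refl Nat 3
type:
  (Pi (ξ : Nat). Vec Nat ξ) -> Eq Nat 3 3


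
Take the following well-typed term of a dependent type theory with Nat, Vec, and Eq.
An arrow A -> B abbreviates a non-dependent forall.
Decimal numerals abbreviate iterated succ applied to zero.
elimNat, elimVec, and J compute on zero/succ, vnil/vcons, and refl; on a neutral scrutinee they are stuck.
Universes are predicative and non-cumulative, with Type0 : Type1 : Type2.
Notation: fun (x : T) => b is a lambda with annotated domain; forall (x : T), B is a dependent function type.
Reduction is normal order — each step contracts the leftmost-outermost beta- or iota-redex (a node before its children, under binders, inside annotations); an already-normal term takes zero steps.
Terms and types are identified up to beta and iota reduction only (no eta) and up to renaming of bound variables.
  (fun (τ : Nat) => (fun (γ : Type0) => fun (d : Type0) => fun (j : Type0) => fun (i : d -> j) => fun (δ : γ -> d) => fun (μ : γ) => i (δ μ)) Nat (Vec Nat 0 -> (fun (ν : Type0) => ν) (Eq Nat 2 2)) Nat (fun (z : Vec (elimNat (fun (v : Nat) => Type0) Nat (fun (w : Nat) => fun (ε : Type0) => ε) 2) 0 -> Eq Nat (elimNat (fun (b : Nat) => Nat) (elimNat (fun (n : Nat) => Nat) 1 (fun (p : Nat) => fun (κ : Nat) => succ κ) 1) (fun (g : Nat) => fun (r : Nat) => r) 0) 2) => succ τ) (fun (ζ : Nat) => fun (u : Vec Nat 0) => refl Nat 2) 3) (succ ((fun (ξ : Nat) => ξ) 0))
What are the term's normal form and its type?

reduced normal form:
  2
type:
  Nat
observation: the term reaches its normal form after 9 normal-order steps.


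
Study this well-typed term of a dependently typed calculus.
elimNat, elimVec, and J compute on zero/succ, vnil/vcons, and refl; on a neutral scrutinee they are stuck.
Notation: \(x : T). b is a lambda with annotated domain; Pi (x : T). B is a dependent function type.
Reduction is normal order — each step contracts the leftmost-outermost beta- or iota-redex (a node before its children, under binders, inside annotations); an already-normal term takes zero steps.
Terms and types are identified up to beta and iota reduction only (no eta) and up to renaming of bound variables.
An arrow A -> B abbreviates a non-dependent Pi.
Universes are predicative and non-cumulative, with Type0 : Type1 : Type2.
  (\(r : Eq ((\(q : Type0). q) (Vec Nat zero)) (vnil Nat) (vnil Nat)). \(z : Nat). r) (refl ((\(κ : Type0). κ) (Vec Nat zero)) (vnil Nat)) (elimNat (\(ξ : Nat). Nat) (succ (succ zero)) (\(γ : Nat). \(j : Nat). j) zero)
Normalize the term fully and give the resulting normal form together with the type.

normal form:
  refl (Vec Nat zero) (vnil Nat)
inferred type:
  Eq (Vec Nat zero) (vnil Nat) (vnil Nat)
observation: reduction starts at a beta-redex, and 3 normal-order steps reach the normal form.


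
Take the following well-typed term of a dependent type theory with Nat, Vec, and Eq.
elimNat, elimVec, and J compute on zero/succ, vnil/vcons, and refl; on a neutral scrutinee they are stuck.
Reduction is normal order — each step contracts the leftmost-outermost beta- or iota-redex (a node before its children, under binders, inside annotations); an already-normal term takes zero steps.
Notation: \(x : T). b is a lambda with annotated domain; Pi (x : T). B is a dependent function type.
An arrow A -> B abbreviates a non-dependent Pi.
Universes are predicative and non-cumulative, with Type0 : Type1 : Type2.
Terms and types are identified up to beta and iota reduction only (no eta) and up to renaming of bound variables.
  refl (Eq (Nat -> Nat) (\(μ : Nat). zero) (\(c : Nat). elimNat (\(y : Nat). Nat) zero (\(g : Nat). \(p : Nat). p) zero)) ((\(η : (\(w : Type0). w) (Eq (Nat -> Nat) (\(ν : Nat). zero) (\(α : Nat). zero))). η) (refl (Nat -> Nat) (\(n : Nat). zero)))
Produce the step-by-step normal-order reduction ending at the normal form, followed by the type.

normal-order reduction:
  refl (Eq (Nat -> Nat) (\(μ : Nat). zero) (\(c : Nat). elimNat (\(y : Nat). Nat) zero (\(g : Nat). \(p : Nat). p) zero)) ((\(η : (\(w : Type0). w) (Eq (Nat -> Nat) (\(ν : Nat). zero) (\(α : Nat). zero))). η) (refl (Nat -> Nat) (\(n : Nat). zero)))
  ~> refl (Eq (Nat -> Nat) (\(μ : Nat). zero) (\(c : Nat). zero)) ((\(y : (\(g : Type0). g) (Eq (Nat -> Nat) (\(p : Nat). zero) (\(η : Nat). zero))). y) (refl (Nat -> Nat) (\(w : Nat). zero)))
  ~> refl (Eq (Nat -> Nat) (\(μ : Nat). zero) (\(c : Nat). zero)) (refl (Nat -> Nat) (\(y : Nat). zero))
type:
  Eq (Eq (Nat -> Nat) (\(μ : Nat). zero) (\(c : Nat). zero)) (refl (Nat -> Nat) (\(y : Nat). zero)) (refl (Nat -> Nat) (\(g : Nat). zero))


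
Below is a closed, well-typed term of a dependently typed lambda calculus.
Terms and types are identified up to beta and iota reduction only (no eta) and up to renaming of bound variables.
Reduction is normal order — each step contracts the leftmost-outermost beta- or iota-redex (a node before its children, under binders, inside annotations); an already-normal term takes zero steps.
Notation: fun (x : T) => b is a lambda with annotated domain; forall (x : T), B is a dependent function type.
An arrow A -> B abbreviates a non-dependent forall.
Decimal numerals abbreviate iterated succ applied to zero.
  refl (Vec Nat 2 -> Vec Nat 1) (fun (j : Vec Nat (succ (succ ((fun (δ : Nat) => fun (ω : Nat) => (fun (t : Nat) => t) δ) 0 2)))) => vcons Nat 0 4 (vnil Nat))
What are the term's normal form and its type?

reduced normal form:
  refl (Vec Nat 2 -> Vec Nat 1) (fun (j : Vec Nat 2) => vcons Nat 0 4 (vnil Nat))
type:
  Eq (Vec Nat 2 -> Vec Nat 1) (fun (j : Vec Nat 2) => vcons Nat 0 4 (vnil Nat)) (fun (δ : Vec Nat 2) => vcons Nat 0 4 (vnil Nat))
observation: normalization takes exactly 3 steps under the normal-order strategy.


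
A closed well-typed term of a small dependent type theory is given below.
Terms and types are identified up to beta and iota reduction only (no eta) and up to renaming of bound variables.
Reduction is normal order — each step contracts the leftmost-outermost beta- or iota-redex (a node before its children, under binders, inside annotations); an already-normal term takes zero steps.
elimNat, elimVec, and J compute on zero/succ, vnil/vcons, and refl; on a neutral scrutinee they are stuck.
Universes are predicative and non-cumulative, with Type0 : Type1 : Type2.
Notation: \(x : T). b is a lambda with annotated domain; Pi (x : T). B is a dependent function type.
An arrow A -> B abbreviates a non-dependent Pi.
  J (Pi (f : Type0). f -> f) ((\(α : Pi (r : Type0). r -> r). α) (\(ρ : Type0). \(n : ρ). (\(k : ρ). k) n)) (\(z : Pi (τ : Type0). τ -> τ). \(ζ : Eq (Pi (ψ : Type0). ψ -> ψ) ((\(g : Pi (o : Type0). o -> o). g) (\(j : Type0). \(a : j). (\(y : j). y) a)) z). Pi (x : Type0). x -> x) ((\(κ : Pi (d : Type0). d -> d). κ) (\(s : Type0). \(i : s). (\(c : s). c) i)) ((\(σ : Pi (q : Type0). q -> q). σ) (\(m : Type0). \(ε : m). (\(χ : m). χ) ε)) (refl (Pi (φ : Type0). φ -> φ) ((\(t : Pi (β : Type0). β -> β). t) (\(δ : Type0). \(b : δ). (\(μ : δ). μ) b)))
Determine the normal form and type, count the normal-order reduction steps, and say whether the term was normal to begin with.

resulting normal form:
  \(f : Type0). \(α : f). α
type:
  Pi (f : Type0). f -> f
reduction steps (normal order): 3
started in normal form: no
first redex: a J iota-redex


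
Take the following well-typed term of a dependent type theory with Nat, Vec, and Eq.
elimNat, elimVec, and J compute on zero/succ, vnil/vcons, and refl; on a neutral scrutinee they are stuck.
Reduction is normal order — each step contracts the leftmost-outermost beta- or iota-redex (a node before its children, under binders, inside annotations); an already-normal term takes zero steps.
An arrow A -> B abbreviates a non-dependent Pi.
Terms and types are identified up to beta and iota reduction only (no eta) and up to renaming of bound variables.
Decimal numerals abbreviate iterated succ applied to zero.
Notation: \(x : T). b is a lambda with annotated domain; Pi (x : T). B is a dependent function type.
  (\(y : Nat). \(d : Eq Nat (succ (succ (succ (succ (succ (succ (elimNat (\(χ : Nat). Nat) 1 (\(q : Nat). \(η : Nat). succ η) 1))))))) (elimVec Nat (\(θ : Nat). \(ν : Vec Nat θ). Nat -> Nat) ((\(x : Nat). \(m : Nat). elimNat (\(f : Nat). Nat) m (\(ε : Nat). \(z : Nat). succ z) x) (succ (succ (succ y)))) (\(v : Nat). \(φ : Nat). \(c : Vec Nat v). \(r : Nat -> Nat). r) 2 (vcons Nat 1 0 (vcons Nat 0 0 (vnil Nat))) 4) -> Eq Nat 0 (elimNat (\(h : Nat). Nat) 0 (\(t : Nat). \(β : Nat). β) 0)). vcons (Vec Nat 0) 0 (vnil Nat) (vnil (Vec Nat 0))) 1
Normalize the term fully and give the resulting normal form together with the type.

resulting normal form:
  \(y : Eq Nat 8 8 -> Eq Nat 0 0). vcons (Vec Nat 0) 0 (vnil Nat) (vnil (Vec Nat 0))
the term's type:
  (Eq Nat 8 8 -> Eq Nat 0 0) -> Vec (Vec Nat 0) 1
observation: contracting a beta-redex first, the term normalizes in 32 steps.


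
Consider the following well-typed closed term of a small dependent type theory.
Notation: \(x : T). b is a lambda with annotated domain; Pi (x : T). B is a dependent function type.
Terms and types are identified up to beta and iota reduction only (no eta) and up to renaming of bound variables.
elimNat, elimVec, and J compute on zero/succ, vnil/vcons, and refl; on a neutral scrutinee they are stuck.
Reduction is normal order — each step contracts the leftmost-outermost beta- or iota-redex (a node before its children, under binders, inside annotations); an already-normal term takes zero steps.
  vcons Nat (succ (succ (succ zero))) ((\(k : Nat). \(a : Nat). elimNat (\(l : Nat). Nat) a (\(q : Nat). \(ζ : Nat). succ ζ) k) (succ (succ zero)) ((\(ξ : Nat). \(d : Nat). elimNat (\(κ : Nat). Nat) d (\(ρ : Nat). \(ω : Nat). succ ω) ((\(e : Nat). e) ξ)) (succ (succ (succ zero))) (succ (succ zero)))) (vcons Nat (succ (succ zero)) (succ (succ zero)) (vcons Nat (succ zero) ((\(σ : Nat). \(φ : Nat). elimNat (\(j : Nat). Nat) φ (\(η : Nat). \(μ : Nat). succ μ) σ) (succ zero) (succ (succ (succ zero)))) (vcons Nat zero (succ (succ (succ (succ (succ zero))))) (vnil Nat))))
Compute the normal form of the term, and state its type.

resulting normal form:
  vcons Nat (succ (succ (succ zero))) (succ (succ (succ (succ (succ (succ (succ zero))))))) (vcons Nat (succ (succ zero)) (succ (succ zero)) (vcons Nat (succ zero) (succ (succ (succ (succ zero)))) (vcons Nat zero (succ (succ (succ (succ (succ zero))))) (vnil Nat))))
the term's type:
  Vec Nat (succ (succ (succ (succ zero))))
observation: the first redex contracted is a beta-redex; the normal form is reached in 28 normal-order steps.


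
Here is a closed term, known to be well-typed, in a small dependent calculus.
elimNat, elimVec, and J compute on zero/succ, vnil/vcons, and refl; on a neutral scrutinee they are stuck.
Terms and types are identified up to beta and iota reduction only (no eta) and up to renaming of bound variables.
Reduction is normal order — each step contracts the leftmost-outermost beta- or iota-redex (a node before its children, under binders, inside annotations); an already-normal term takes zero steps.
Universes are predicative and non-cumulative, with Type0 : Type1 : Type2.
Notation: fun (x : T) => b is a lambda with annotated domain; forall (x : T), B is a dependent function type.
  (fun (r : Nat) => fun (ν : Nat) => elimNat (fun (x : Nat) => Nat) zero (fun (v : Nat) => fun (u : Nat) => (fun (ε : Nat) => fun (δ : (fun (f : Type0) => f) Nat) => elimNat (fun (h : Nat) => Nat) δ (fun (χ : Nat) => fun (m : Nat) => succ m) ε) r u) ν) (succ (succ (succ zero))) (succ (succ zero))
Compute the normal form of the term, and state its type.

reduced normal form:
  succ (succ (succ (succ (succ (succ zero)))))
inferred type:
  Nat


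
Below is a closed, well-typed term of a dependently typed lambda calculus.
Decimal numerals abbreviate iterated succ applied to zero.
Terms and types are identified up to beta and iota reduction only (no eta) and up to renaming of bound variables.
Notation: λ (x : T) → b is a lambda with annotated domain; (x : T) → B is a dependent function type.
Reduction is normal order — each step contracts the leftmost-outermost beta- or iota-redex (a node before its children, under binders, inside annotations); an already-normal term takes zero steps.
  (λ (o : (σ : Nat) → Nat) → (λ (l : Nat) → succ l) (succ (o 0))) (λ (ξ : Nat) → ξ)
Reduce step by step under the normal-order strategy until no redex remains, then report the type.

reduction (normal order):
  (λ (o : (σ : Nat) → Nat) → (λ (l : Nat) → succ l) (succ (o 0))) (λ (ξ : Nat) → ξ)
  ~> (λ (o : Nat) → succ o) (succ ((λ (σ : Nat) → σ) 0))
  ~> succ (succ ((λ (o : Nat) → o) 0))
  ~> 2
type:
  Nat


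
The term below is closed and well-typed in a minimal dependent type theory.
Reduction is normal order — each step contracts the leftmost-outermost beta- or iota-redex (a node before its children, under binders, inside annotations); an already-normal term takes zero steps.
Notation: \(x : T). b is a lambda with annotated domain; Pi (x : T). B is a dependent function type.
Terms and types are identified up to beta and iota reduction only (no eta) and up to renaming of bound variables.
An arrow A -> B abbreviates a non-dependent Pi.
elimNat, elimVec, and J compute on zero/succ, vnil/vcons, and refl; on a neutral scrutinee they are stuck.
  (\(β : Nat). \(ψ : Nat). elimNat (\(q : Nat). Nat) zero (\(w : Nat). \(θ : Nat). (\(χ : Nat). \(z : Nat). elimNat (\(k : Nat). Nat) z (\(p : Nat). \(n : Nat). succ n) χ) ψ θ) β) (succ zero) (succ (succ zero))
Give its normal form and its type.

resulting normal form:
  succ (succ zero)
inferred type:
  Nat


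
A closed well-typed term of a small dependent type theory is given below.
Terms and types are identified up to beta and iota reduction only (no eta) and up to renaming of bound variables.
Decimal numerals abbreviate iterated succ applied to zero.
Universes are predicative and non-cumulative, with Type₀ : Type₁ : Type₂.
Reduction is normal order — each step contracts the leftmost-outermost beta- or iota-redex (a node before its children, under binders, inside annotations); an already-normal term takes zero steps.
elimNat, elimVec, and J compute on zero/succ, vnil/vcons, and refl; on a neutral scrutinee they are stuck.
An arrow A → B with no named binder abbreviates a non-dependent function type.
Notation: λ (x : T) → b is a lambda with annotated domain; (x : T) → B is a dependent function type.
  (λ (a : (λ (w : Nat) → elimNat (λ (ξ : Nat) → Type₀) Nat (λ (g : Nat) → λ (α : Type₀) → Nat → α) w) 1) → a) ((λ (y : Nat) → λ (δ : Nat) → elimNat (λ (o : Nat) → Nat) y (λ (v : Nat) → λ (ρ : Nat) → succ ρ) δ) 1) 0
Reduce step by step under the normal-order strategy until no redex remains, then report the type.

reduction (normal order):
  (λ (a : (λ (w : Nat) → elimNat (λ (ξ : Nat) → Type₀) Nat (λ (g : Nat) → λ (α : Type₀) → Nat → α) w) 1) → a) ((λ (y : Nat) → λ (δ : Nat) → elimNat (λ (o : Nat) → Nat) y (λ (v : Nat) → λ (ρ : Nat) → succ ρ) δ) 1) 0
  ~> (λ (a : Nat) → λ (w : Nat) → elimNat (λ (ξ : Nat) → Nat) a (λ (g : Nat) → λ (α : Nat) → succ α) w) 1 0
  ~> (λ (a : Nat) → elimNat (λ (w : Nat) → Nat) 1 (λ (ξ : Nat) → λ (g : Nat) → succ g) a) 0
  ~> elimNat (λ (a : Nat) → Nat) 1 (λ (w : Nat) → λ (ξ : Nat) → succ ξ) 0
  ~> 1
type:
  Nat


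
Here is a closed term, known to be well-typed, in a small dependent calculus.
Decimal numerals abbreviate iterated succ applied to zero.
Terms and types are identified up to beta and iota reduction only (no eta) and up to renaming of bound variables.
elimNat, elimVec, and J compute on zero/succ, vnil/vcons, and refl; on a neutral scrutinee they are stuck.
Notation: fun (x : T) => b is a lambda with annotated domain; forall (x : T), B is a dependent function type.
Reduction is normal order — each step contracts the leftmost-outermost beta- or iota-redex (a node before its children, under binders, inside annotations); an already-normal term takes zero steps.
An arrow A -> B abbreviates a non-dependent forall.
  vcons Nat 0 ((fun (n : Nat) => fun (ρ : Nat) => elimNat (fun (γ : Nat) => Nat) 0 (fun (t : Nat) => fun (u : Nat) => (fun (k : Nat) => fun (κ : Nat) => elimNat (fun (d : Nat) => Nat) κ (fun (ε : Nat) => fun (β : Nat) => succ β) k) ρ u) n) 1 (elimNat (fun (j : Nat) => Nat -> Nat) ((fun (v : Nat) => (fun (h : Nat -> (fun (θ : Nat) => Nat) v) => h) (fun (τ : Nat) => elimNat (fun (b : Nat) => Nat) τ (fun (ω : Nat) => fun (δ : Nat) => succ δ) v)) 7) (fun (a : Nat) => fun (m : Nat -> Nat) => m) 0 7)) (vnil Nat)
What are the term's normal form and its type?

reduced normal form:
  vcons Nat 0 14 (vnil Nat)
type:
  Vec Nat 1
observation: the term reaches its normal form after 77 normal-order steps.


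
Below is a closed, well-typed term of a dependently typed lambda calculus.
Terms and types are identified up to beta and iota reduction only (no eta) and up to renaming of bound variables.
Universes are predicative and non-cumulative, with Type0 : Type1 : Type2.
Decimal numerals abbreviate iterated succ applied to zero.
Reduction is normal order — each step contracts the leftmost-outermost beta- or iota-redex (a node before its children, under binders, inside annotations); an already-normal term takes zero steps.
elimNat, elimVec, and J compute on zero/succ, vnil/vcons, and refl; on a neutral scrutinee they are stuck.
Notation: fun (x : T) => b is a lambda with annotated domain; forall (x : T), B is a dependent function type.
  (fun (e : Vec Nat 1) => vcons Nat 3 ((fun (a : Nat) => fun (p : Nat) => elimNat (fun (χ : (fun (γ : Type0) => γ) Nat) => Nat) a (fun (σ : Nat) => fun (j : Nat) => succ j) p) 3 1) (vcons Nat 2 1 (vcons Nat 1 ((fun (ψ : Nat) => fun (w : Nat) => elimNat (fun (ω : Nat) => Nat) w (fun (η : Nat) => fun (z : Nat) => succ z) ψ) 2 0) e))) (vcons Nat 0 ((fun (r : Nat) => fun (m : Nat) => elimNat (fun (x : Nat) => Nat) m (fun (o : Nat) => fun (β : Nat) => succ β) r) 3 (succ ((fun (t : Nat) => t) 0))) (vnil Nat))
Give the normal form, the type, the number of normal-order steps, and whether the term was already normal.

resulting normal form:
  vcons Nat 3 4 (vcons Nat 2 1 (vcons Nat 1 2 (vcons Nat 0 4 (vnil Nat))))
the term's type:
  Vec Nat 4
reduction steps (normal order): 29
already normal: no
first redex: a beta-redex


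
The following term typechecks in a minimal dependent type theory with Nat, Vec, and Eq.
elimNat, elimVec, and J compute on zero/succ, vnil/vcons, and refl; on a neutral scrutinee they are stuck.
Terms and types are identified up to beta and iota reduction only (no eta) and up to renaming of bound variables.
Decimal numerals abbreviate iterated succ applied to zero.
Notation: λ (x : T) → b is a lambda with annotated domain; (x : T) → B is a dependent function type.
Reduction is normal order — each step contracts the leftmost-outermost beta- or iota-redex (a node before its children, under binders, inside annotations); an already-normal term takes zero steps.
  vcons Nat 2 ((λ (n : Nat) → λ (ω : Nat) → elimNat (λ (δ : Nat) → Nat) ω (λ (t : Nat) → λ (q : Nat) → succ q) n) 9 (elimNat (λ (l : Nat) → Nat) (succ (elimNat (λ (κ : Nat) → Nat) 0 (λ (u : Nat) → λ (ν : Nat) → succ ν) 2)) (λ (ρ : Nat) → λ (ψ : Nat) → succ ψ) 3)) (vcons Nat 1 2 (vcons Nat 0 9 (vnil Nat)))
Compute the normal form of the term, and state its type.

resulting normal form:
  vcons Nat 2 15 (vcons Nat 1 2 (vcons Nat 0 9 (vnil Nat)))
the term's type:
  Vec Nat 3


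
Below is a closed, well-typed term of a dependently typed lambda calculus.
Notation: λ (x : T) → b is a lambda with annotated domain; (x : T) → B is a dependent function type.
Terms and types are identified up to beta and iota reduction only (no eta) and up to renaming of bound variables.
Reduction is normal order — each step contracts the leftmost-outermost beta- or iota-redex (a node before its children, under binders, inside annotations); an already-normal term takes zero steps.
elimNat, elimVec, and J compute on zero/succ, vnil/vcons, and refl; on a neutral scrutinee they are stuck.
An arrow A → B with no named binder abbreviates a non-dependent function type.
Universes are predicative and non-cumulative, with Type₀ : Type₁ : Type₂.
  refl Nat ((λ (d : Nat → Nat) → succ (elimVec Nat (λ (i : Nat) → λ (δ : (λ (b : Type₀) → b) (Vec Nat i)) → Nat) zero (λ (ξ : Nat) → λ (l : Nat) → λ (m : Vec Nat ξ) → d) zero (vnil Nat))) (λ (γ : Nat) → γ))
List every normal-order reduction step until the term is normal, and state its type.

normal-order reduction:
  refl Nat ((λ (d : Nat → Nat) → succ (elimVec Nat (λ (i : Nat) → λ (δ : (λ (b : Type₀) → b) (Vec Nat i)) → Nat) zero (λ (ξ : Nat) → λ (l : Nat) → λ (m : Vec Nat ξ) → d) zero (vnil Nat))) (λ (γ : Nat) → γ))
  ~> refl Nat (succ (elimVec Nat (λ (d : Nat) → λ (i : (λ (δ : Type₀) → δ) (Vec Nat d)) → Nat) zero (λ (b : Nat) → λ (ξ : Nat) → λ (l : Vec Nat b) → λ (m : Nat) → m) zero (vnil Nat)))
  ~> refl Nat (succ zero)
the term's type:
  Eq Nat (succ zero) (succ zero)


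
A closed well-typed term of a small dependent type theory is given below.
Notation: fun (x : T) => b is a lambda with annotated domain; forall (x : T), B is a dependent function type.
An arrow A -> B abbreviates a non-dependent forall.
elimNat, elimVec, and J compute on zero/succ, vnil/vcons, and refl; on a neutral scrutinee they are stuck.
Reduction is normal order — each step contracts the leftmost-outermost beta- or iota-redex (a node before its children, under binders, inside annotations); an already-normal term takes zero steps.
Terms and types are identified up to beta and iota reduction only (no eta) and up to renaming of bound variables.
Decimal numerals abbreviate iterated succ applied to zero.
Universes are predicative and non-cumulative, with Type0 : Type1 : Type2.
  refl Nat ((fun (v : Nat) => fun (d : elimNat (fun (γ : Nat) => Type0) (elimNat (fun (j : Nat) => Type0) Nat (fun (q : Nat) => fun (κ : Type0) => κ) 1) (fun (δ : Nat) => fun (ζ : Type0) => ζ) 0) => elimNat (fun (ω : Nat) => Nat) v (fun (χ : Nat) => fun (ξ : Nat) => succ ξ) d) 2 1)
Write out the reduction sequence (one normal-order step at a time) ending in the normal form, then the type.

normal-order reduction sequence:
  refl Nat ((fun (v : Nat) => fun (d : elimNat (fun (γ : Nat) => Type0) (elimNat (fun (j : Nat) => Type0) Nat (fun (q : Nat) => fun (κ : Type0) => κ) 1) (fun (δ : Nat) => fun (ζ : Type0) => ζ) 0) => elimNat (fun (ω : Nat) => Nat) v (fun (χ : Nat) => fun (ξ : Nat) => succ ξ) d) 2 1)
  ~> refl Nat ((fun (v : elimNat (fun (d : Nat) => Type0) (elimNat (fun (γ : Nat) => Type0) Nat (fun (j : Nat) => fun (q : Type0) => q) 1) (fun (κ : Nat) => fun (δ : Type0) => δ) 0) => elimNat (fun (ζ : Nat) => Nat) 2 (fun (ω : Nat) => fun (χ : Nat) => succ χ) v) 1)
  ~> refl Nat (elimNat (fun (v : Nat) => Nat) 2 (fun (d : Nat) => fun (γ : Nat) => succ γ) 1)
  ~> refl Nat ((fun (v : Nat) => fun (d : Nat) => succ d) 0 (elimNat (fun (γ : Nat) => Nat) 2 (fun (j : Nat) => fun (q : Nat) => succ q) 0))
  ~> refl Nat ((fun (v : Nat) => succ v) (elimNat (fun (d : Nat) => Nat) 2 (fun (γ : Nat) => fun (j : Nat) => succ j) 0))
  ~> refl Nat (succ (elimNat (fun (v : Nat) => Nat) 2 (fun (d : Nat) => fun (γ : Nat) => succ γ) 0))
  ~> refl Nat 3
the term's type:
  Eq Nat 3 3
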